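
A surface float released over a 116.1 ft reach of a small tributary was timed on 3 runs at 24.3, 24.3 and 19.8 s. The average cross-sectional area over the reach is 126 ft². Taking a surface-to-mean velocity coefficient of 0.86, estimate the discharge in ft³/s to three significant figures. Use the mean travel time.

552 ft³/s

t̄ = (24.3 + 24.3 + 19.8) / 3 = 22.8 s
v_surface = L / t̄ = 116.1 / 22.8 = 5.092 ft/s
v_mean = 0.86 × 5.092 = 4.379 ft/s
Q = A × v_mean = 126 × 4.379 = 551.8 ft³/s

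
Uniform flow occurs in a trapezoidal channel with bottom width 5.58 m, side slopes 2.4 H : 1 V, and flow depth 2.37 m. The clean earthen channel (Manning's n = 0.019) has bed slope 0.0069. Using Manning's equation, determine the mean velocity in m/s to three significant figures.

A = (b + z·y)·y = (5.58 + 2.4×2.37)×2.37 = 26.71 m²
P = b + 2y√(1+z²) = 5.58 + 2×2.37×√(1+2.4²) = 17.90 m
R = A/P = 26.71/17.90 = 1.492 m
Q = (1/n)·A·R^(2/3)·S^(1/2) = (1/0.019) × 26.71 × 1.492^(2/3) × 0.0069^(1/2) = 152.4 m³/s
V = Q/A = 152.4/26.71 = 5.707 m/s

5.71 m/s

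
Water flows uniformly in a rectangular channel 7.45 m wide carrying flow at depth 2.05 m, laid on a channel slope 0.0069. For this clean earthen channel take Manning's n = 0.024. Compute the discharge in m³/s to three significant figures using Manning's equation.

A = b·y = 7.45 × 2.05 = 15.27 m²
P = b + 2y = 7.45 + 2×2.05 = 11.55 m
R = A/P = 15.27/11.55 = 1.322 m
Q = (1/n)·A·R^(2/3)·S^(1/2) = (1/0.024) × 15.27 × 1.322^(2/3) × 0.0069^(1/2) = 63.68 m³/s

63.7 m³/s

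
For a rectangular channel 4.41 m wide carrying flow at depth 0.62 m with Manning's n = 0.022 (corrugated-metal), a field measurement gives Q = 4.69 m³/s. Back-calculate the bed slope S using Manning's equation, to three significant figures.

0.00375

A = b·y = 4.41 × 0.62 = 2.734 m²
P = b + 2y = 4.41 + 2×0.62 = 5.650 m
R = A/P = 2.734/5.650 = 0.4839 m
S = (Q·n / (1·A·R^(2/3)))² = (4.69×0.022 / (1×2.734×0.6164))² = 0.003748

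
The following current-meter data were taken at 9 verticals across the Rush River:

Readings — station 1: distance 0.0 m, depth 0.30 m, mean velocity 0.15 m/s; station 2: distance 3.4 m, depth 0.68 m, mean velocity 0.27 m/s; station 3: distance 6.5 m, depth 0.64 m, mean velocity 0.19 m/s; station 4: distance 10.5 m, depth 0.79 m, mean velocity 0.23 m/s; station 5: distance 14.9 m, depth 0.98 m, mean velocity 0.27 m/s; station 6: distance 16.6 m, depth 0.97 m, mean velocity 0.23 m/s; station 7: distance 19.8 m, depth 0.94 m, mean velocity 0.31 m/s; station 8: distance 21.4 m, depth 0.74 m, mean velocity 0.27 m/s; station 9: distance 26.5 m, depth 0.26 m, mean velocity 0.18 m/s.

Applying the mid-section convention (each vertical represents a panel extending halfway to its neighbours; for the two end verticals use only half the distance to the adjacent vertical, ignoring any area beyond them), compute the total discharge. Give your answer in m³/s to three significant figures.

w_1 = (3.4 − 0.0)/2 = 1.7 m; q_1 = 0.15 × 0.30 × 1.7 = 0.07650 m³/s
w_2 = (6.5 − 0.0)/2 = 3.25 m; q_2 = 0.27 × 0.68 × 3.25 = 0.5967 m³/s
w_3 = (10.5 − 3.4)/2 = 3.55 m; q_3 = 0.19 × 0.64 × 3.55 = 0.4317 m³/s
w_4 = (14.9 − 6.5)/2 = 4.2 m; q_4 = 0.23 × 0.79 × 4.2 = 0.7631 m³/s
w_5 = (16.6 − 10.5)/2 = 3.05 m; q_5 = 0.27 × 0.98 × 3.05 = 0.8070 m³/s
w_6 = (19.8 − 14.9)/2 = 2.45 m; q_6 = 0.23 × 0.97 × 2.45 = 0.5466 m³/s
w_7 = (21.4 − 16.6)/2 = 2.4 m; q_7 = 0.31 × 0.94 × 2.4 = 0.6994 m³/s
w_8 = (26.5 − 19.8)/2 = 3.35 m; q_8 = 0.27 × 0.74 × 3.35 = 0.6693 m³/s
w_9 = (26.5 − 21.4)/2 = 2.55 m; q_9 = 0.18 × 0.26 × 2.55 = 0.1193 m³/s
Q = Σ qᵢ = 4.710 m³/s

4.71 m³/s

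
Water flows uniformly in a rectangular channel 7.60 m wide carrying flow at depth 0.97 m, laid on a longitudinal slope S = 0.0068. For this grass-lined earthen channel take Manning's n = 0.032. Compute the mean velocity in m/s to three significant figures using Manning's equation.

A = b·y = 7.60 × 0.97 = 7.372 m²
P = b + 2y = 7.60 + 2×0.97 = 9.540 m
R = A/P = 7.372/9.540 = 0.7727 m
Q = (1/n)·A·R^(2/3)·S^(1/2) = (1/0.032) × 7.372 × 0.7727^(2/3) × 0.0068^(1/2) = 16.00 m³/s
V = Q/A = 16.00/7.372 = 2.170 m/s

2.17 m/s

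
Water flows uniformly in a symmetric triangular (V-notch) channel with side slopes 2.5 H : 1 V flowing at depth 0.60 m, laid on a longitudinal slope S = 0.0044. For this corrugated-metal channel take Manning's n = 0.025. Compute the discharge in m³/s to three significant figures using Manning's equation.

A = z·y² = 2.5×0.60² = 0.9000 m²
P = 2y√(1+z²) = 2×0.60×√(1+2.5²) = 3.231 m
R = A/P = 0.9000/3.231 = 0.2785 m
Q = (1/n)·A·R^(2/3)·S^(1/2) = (1/0.025) × 0.9000 × 0.2785^(2/3) × 0.0044^(1/2) = 1.018 m³/s

1.02 m³/s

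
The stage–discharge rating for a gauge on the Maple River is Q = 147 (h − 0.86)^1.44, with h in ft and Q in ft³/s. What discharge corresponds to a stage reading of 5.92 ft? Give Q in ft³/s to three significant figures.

1520 ft³/s

Q = 147 × (5.92 − 0.86)^1.44 = 147 × 5.06^1.44 = 1518 ft³/s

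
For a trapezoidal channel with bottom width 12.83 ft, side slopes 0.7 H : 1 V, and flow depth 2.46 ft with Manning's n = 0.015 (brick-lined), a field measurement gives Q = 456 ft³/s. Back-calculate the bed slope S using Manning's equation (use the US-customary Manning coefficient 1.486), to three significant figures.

A = (b + z·y)·y = (12.83 + 0.7×2.46)×2.46 = 35.80 ft²
P = b + 2y√(1+z²) = 12.83 + 2×2.46×√(1+0.7²) = 18.84 ft
R = A/P = 35.80/18.84 = 1.901 ft
S = (Q·n / (1.486·A·R^(2/3)))² = (456×0.015 / (1.486×35.80×1.534))² = 0.007023

0.00702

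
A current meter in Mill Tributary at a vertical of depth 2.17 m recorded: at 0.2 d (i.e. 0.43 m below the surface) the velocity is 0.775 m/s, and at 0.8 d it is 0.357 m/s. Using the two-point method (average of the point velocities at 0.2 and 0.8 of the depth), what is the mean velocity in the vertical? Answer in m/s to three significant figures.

0.566 m/s

v̄ = (0.775 + 0.357) / 2 = 0.5660 m/s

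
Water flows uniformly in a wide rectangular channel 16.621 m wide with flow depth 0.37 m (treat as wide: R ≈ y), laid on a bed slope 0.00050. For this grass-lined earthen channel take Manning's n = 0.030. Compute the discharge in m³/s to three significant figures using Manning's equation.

A = b·y = 16.621 × 0.37 = 6.150 m²
Wide channel: R ≈ y = 0.37 m
Q = (1/n)·A·R^(2/3)·S^(1/2) = (1/0.030) × 6.150 × 0.3700^(2/3) × 0.00050^(1/2) = 2.362 m³/s

2.36 m³/s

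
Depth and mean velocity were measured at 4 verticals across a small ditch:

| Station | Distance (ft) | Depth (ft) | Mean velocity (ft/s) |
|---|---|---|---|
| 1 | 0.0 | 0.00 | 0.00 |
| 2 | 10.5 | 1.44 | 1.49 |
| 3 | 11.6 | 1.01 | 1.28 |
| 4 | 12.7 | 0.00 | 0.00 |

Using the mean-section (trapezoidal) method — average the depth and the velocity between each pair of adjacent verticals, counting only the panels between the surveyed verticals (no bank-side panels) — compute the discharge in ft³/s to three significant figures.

Panel 1-2: Δb = 10.5 ft, d̄ = (0.00+1.44)/2 = 0.72, v̄ = (0.00+1.49)/2 = 0.745 → q = 10.5×0.72×0.745 = 5.632 ft³/s
Panel 2-3: Δb = 1.1 ft, d̄ = (1.44+1.01)/2 = 1.225, v̄ = (1.49+1.28)/2 = 1.385 → q = 1.1×1.225×1.385 = 1.866 ft³/s
Panel 3-4: Δb = 1.1 ft, d̄ = (1.01+0.00)/2 = 0.505, v̄ = (1.28+0.00)/2 = 0.64 → q = 1.1×0.505×0.64 = 0.3555 ft³/s
Q = Σ q = 7.854 ft³/s

7.85 ft³/s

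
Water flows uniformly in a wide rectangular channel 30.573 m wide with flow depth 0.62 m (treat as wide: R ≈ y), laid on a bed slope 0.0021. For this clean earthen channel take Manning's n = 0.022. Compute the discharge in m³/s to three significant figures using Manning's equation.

28.7 m³/s

A = b·y = 30.573 × 0.62 = 18.96 m²
Wide channel: R ≈ y = 0.62 m
Q = (1/n)·A·R^(2/3)·S^(1/2) = (1/0.022) × 18.96 × 0.6200^(2/3) × 0.0021^(1/2) = 28.71 m³/s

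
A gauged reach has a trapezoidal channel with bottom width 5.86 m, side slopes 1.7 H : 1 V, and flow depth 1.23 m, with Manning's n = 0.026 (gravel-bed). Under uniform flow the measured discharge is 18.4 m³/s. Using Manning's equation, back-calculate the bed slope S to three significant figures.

0.00270

A = (b + z·y)·y = (5.86 + 1.7×1.23)×1.23 = 9.780 m²
P = b + 2y√(1+z²) = 5.86 + 2×1.23×√(1+1.7²) = 10.71 m
R = A/P = 9.780/10.71 = 0.9130 m
S = (Q·n / (1·A·R^(2/3)))² = (18.4×0.026 / (1×9.780×0.9411))² = 0.002702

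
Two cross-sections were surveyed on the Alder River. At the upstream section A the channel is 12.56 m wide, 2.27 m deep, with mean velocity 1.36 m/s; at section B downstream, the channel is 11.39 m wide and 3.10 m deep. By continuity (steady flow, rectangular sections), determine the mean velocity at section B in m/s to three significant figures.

1.10 m/s

Q = A₁V₁ = (12.56×2.27) × 1.36 = 38.78 m³/s
A₂ = 11.39 × 3.10 = 35.31 m²
V₂ = Q/A₂ = 38.78/35.31 = 1.098 m/s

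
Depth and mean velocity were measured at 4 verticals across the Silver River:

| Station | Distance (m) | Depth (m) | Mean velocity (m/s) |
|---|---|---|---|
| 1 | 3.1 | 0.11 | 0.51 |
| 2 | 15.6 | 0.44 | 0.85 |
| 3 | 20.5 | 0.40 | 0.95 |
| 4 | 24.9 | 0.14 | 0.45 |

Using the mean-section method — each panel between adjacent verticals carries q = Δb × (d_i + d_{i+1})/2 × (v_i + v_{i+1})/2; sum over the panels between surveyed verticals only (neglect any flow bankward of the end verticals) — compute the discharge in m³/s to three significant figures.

5.02 m³/s

Panel 1-2: Δb = 12.5 m, d̄ = (0.11+0.44)/2 = 0.275, v̄ = (0.51+0.85)/2 = 0.68 → q = 12.5×0.275×0.68 = 2.338 m³/s
Panel 2-3: Δb = 4.9 m, d̄ = (0.44+0.40)/2 = 0.42, v̄ = (0.85+0.95)/2 = 0.9 → q = 4.9×0.42×0.9 = 1.852 m³/s
Panel 3-4: Δb = 4.4 m, d̄ = (0.40+0.14)/2 = 0.27, v̄ = (0.95+0.45)/2 = 0.7 → q = 4.4×0.27×0.7 = 0.8316 m³/s
Q = Σ q = 5.021 m³/s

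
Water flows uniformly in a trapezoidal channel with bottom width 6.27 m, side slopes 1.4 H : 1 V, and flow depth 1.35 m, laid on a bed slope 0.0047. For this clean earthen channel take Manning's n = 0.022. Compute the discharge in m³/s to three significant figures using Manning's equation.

34.5 m³/s

A = (b + z·y)·y = (6.27 + 1.4×1.35)×1.35 = 11.02 m²
P = b + 2y√(1+z²) = 6.27 + 2×1.35×√(1+1.4²) = 10.92 m
R = A/P = 11.02/10.92 = 1.009 m
Q = (1/n)·A·R^(2/3)·S^(1/2) = (1/0.022) × 11.02 × 1.009^(2/3) × 0.0047^(1/2) = 34.54 m³/s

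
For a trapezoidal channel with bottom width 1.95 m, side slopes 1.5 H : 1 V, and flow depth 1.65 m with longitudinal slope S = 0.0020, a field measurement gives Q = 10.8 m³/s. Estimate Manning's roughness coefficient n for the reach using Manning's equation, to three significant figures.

A = (b + z·y)·y = (1.95 + 1.5×1.65)×1.65 = 7.301 m²
P = b + 2y√(1+z²) = 1.95 + 2×1.65×√(1+1.5²) = 7.899 m
R = A/P = 7.301/7.899 = 0.9243 m
n = (1/Q)·A·R^(2/3)·S^(1/2) = (1/10.8) × 7.301 × 0.9489 × 0.04472 = 0.02869

0.0287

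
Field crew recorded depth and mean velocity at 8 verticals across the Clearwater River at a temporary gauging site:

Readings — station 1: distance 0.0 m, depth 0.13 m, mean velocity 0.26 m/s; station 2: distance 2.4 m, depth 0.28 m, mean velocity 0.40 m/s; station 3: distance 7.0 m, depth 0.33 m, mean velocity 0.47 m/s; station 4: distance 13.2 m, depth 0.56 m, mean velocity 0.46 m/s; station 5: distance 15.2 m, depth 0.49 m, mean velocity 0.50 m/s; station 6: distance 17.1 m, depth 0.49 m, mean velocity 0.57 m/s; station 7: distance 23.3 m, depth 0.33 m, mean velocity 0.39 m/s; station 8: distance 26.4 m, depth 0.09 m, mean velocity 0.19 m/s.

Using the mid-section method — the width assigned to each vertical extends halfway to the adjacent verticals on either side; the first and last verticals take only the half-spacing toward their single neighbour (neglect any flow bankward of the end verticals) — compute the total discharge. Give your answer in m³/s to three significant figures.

4.56 m³/s

w_1 = (2.4 − 0.0)/2 = 1.2 m; q_1 = 0.26 × 0.13 × 1.2 = 0.04056 m³/s
w_2 = (7.0 − 0.0)/2 = 3.5 m; q_2 = 0.40 × 0.28 × 3.5 = 0.3920 m³/s
w_3 = (13.2 − 2.4)/2 = 5.4 m; q_3 = 0.47 × 0.33 × 5.4 = 0.8375 m³/s
w_4 = (15.2 − 7.0)/2 = 4.1 m; q_4 = 0.46 × 0.56 × 4.1 = 1.056 m³/s
w_5 = (17.1 − 13.2)/2 = 1.95 m; q_5 = 0.50 × 0.49 × 1.95 = 0.4778 m³/s
w_6 = (23.3 − 15.2)/2 = 4.05 m; q_6 = 0.57 × 0.49 × 4.05 = 1.131 m³/s
w_7 = (26.4 − 17.1)/2 = 4.65 m; q_7 = 0.39 × 0.33 × 4.65 = 0.5985 m³/s
w_8 = (26.4 − 23.3)/2 = 1.55 m; q_8 = 0.19 × 0.09 × 1.55 = 0.02651 m³/s
Q = Σ qᵢ = 4.560 m³/s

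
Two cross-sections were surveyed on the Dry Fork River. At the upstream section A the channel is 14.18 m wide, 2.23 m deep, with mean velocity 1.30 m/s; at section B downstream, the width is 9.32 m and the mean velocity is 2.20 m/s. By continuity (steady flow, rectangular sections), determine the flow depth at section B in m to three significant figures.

2.00 m

Q = A₁V₁ = (14.18×2.23) × 1.30 = 41.11 m³/s
d₂ = Q/(b₂ V₂) = 41.11/(9.32×2.20) = 2.005 m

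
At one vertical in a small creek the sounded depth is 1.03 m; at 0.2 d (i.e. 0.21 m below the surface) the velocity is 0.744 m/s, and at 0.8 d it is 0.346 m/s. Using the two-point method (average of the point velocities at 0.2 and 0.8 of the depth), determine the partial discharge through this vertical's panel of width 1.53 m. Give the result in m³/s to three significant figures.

0.859 m³/s

v̄ = (0.744 + 0.346) / 2 = 0.5450 m/s
q = v̄ × d × w = 0.5450 × 1.03 × 1.53 = 0.8589 m³/s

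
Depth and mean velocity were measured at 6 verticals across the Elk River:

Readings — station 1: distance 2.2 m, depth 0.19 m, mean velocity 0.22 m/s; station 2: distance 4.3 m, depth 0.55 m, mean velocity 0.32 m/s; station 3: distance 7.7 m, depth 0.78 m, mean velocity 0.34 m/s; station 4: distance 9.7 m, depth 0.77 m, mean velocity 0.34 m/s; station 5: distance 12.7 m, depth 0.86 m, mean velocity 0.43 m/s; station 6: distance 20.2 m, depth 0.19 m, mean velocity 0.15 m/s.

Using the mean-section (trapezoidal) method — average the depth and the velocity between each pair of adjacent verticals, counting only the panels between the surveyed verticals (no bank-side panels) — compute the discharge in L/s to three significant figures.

Panel 1-2: Δb = 2.1 m, d̄ = (0.19+0.55)/2 = 0.37, v̄ = (0.22+0.32)/2 = 0.27 → q = 2.1×0.37×0.27 = 0.2098 m³/s
Panel 2-3: Δb = 3.4 m, d̄ = (0.55+0.78)/2 = 0.665, v̄ = (0.32+0.34)/2 = 0.33 → q = 3.4×0.665×0.33 = 0.7461 m³/s
Panel 3-4: Δb = 2 m, d̄ = (0.78+0.77)/2 = 0.775, v̄ = (0.34+0.34)/2 = 0.34 → q = 2×0.775×0.34 = 0.5270 m³/s
Panel 4-5: Δb = 3 m, d̄ = (0.77+0.86)/2 = 0.815, v̄ = (0.34+0.43)/2 = 0.385 → q = 3×0.815×0.385 = 0.9413 m³/s
Panel 5-6: Δb = 7.5 m, d̄ = (0.86+0.19)/2 = 0.525, v̄ = (0.43+0.15)/2 = 0.29 → q = 7.5×0.525×0.29 = 1.142 m³/s
Q = Σ q = 3.566 m³/s
= 3.566 × 1000 = 3566 L/s

3570 L/s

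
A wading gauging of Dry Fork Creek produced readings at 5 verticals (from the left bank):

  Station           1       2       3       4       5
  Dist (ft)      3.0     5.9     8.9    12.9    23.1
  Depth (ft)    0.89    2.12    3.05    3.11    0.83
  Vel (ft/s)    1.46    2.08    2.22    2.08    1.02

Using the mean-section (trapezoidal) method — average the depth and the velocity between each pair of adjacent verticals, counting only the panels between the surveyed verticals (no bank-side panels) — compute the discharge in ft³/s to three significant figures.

Panel 1-2: Δb = 2.9 ft, d̄ = (0.89+2.12)/2 = 1.505, v̄ = (1.46+2.08)/2 = 1.77 → q = 2.9×1.505×1.77 = 7.725 ft³/s
Panel 2-3: Δb = 3 ft, d̄ = (2.12+3.05)/2 = 2.585, v̄ = (2.08+2.22)/2 = 2.15 → q = 3×2.585×2.15 = 16.67 ft³/s
Panel 3-4: Δb = 4 ft, d̄ = (3.05+3.11)/2 = 3.08, v̄ = (2.22+2.08)/2 = 2.15 → q = 4×3.08×2.15 = 26.49 ft³/s
Panel 4-5: Δb = 10.2 ft, d̄ = (3.11+0.83)/2 = 1.97, v̄ = (2.08+1.02)/2 = 1.55 → q = 10.2×1.97×1.55 = 31.15 ft³/s
Q = Σ q = 82.03 ft³/s

82.0 ft³/s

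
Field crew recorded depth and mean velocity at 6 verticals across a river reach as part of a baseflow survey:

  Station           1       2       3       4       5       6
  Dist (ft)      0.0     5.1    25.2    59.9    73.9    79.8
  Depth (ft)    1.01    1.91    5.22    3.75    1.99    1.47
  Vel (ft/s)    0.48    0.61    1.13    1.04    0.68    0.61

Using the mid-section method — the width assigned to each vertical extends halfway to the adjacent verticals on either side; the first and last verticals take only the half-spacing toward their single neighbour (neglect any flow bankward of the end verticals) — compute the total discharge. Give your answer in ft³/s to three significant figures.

289 ft³/s

w_1 = (5.1 − 0.0)/2 = 2.55 ft; q_1 = 0.48 × 1.01 × 2.55 = 1.236 ft³/s
w_2 = (25.2 − 0.0)/2 = 12.6 ft; q_2 = 0.61 × 1.91 × 12.6 = 14.68 ft³/s
w_3 = (59.9 − 5.1)/2 = 27.4 ft; q_3 = 1.13 × 5.22 × 27.4 = 161.6 ft³/s
w_4 = (73.9 − 25.2)/2 = 24.35 ft; q_4 = 1.04 × 3.75 × 24.35 = 94.97 ft³/s
w_5 = (79.8 − 59.9)/2 = 9.95 ft; q_5 = 0.68 × 1.99 × 9.95 = 13.46 ft³/s
w_6 = (79.8 − 73.9)/2 = 2.95 ft; q_6 = 0.61 × 1.47 × 2.95 = 2.645 ft³/s
Q = Σ qᵢ = 288.6 ft³/s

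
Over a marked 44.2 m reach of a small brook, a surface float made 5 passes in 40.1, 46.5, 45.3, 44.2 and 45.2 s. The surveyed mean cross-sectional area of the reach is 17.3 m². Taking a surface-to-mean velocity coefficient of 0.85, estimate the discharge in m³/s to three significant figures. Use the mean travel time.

t̄ = (40.1 + 46.5 + 45.3 + 44.2 + 45.2) / 5 = 44.26 s
v_surface = L / t̄ = 44.2 / 44.26 = 0.9986 m/s
v_mean = 0.85 × 0.9986 = 0.8488 m/s
Q = A × v_mean = 17.3 × 0.8488 = 14.69 m³/s

14.7 m³/s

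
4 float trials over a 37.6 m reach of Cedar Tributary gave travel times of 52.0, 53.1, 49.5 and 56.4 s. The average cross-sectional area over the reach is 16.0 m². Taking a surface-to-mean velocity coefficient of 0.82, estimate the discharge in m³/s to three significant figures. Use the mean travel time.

9.35 m³/s

t̄ = (52.0 + 53.1 + 49.5 + 56.4) / 4 = 52.75 s
v_surface = L / t̄ = 37.6 / 52.75 = 0.7128 m/s
v_mean = 0.82 × 0.7128 = 0.5845 m/s
Q = A × v_mean = 16.0 × 0.5845 = 9.352 m³/s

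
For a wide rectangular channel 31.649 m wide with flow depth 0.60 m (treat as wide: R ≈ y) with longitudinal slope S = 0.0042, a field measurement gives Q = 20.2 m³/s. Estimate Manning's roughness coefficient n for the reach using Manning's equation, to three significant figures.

0.0433

A = b·y = 31.649 × 0.60 = 18.99 m²
Wide channel: R ≈ y = 0.60 m
n = (1/Q)·A·R^(2/3)·S^(1/2) = (1/20.2) × 18.99 × 0.7114 × 0.06481 = 0.04334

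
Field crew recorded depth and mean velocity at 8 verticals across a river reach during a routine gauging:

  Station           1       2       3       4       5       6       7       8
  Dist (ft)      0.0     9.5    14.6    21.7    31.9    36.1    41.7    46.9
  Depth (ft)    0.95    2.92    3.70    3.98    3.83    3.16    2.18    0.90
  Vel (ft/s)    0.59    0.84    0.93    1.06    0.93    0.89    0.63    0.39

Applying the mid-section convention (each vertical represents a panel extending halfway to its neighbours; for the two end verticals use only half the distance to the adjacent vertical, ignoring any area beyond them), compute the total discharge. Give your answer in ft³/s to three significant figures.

126 ft³/s

w_1 = (9.5 − 0.0)/2 = 4.75 ft; q_1 = 0.59 × 0.95 × 4.75 = 2.662 ft³/s
w_2 = (14.6 − 0.0)/2 = 7.3 ft; q_2 = 0.84 × 2.92 × 7.3 = 17.91 ft³/s
w_3 = (21.7 − 9.5)/2 = 6.1 ft; q_3 = 0.93 × 3.70 × 6.1 = 20.99 ft³/s
w_4 = (31.9 − 14.6)/2 = 8.65 ft; q_4 = 1.06 × 3.98 × 8.65 = 36.49 ft³/s
w_5 = (36.1 − 21.7)/2 = 7.2 ft; q_5 = 0.93 × 3.83 × 7.2 = 25.65 ft³/s
w_6 = (41.7 − 31.9)/2 = 4.9 ft; q_6 = 0.89 × 3.16 × 4.9 = 13.78 ft³/s
w_7 = (46.9 − 36.1)/2 = 5.4 ft; q_7 = 0.63 × 2.18 × 5.4 = 7.416 ft³/s
w_8 = (46.9 − 41.7)/2 = 2.6 ft; q_8 = 0.39 × 0.90 × 2.6 = 0.9126 ft³/s
Q = Σ qᵢ = 125.8 ft³/s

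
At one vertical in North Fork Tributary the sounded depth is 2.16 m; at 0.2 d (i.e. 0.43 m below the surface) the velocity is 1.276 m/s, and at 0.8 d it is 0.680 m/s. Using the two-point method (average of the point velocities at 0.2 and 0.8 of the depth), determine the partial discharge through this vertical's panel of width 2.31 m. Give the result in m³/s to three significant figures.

v̄ = (1.276 + 0.680) / 2 = 0.9780 m/s
q = v̄ × d × w = 0.9780 × 2.16 × 2.31 = 4.880 m³/s

4.88 m³/s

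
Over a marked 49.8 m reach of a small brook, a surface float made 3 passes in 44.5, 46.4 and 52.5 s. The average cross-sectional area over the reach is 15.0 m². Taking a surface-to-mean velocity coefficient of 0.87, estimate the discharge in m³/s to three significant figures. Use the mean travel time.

t̄ = (44.5 + 46.4 + 52.5) / 3 = 47.8 s
v_surface = L / t̄ = 49.8 / 47.8 = 1.042 m/s
v_mean = 0.87 × 1.042 = 0.9064 m/s
Q = A × v_mean = 15.0 × 0.9064 = 13.60 m³/s

13.6 m³/s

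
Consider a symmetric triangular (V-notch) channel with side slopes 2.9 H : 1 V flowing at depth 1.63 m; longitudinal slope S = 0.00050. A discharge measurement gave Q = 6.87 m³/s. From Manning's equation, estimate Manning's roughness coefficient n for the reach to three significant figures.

0.0211

A = z·y² = 2.9×1.63² = 7.705 m²
P = 2y√(1+z²) = 2×1.63×√(1+2.9²) = 10.00 m
R = A/P = 7.705/10.00 = 0.7705 m
n = (1/Q)·A·R^(2/3)·S^(1/2) = (1/6.87) × 7.705 × 0.8404 × 0.02236 = 0.02108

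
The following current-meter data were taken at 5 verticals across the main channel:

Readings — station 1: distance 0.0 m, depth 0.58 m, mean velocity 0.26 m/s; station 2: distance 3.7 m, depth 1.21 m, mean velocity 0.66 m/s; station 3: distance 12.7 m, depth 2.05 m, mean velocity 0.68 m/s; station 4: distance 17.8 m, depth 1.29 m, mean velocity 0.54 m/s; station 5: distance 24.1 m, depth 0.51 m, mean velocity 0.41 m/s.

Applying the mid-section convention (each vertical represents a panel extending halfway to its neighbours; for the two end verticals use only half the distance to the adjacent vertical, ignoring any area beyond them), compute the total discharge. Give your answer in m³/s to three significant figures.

19.8 m³/s

w_1 = (3.7 − 0.0)/2 = 1.85 m; q_1 = 0.26 × 0.58 × 1.85 = 0.2790 m³/s
w_2 = (12.7 − 0.0)/2 = 6.35 m; q_2 = 0.66 × 1.21 × 6.35 = 5.071 m³/s
w_3 = (17.8 − 3.7)/2 = 7.05 m; q_3 = 0.68 × 2.05 × 7.05 = 9.828 m³/s
w_4 = (24.1 − 12.7)/2 = 5.7 m; q_4 = 0.54 × 1.29 × 5.7 = 3.971 m³/s
w_5 = (24.1 − 17.8)/2 = 3.15 m; q_5 = 0.41 × 0.51 × 3.15 = 0.6587 m³/s
Q = Σ qᵢ = 19.81 m³/s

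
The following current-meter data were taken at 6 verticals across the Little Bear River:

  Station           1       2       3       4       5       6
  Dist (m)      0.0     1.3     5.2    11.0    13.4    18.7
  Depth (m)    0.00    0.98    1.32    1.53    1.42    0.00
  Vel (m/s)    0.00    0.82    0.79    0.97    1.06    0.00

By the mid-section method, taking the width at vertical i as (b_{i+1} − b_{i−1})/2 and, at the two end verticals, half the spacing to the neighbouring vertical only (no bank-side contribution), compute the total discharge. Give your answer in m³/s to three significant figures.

w_2 = (5.2 − 0.0)/2 = 2.6 m; q_2 = 0.82 × 0.98 × 2.6 = 2.089 m³/s
w_3 = (11.0 − 1.3)/2 = 4.85 m; q_3 = 0.79 × 1.32 × 4.85 = 5.058 m³/s
w_4 = (13.4 − 5.2)/2 = 4.1 m; q_4 = 0.97 × 1.53 × 4.1 = 6.085 m³/s
w_5 = (18.7 − 11.0)/2 = 3.85 m; q_5 = 1.06 × 1.42 × 3.85 = 5.795 m³/s
Stations 1, 6 contribute zero (depth or velocity is 0).
Q = Σ qᵢ = 19.03 m³/s

19.0 m³/s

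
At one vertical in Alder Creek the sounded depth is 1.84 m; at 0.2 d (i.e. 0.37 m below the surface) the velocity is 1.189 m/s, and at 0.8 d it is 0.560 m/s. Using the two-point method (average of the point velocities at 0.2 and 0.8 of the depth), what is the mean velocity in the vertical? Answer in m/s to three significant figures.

0.875 m/s

v̄ = (1.189 + 0.560) / 2 = 0.8745 m/s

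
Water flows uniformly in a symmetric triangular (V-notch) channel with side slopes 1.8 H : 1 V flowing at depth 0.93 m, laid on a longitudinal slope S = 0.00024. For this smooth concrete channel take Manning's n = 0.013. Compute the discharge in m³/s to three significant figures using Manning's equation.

A = z·y² = 1.8×0.93² = 1.557 m²
P = 2y√(1+z²) = 2×0.93×√(1+1.8²) = 3.830 m
R = A/P = 1.557/3.830 = 0.4065 m
Q = (1/n)·A·R^(2/3)·S^(1/2) = (1/0.013) × 1.557 × 0.4065^(2/3) × 0.00024^(1/2) = 1.018 m³/s

1.02 m³/s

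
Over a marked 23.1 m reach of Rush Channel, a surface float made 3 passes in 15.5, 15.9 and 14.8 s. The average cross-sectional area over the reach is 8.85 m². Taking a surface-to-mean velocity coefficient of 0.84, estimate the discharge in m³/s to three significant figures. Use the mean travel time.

t̄ = (15.5 + 15.9 + 14.8) / 3 = 15.4 s
v_surface = L / t̄ = 23.1 / 15.4 = 1.500 m/s
v_mean = 0.84 × 1.500 = 1.260 m/s
Q = A × v_mean = 8.85 × 1.260 = 11.15 m³/s

11.2 m³/s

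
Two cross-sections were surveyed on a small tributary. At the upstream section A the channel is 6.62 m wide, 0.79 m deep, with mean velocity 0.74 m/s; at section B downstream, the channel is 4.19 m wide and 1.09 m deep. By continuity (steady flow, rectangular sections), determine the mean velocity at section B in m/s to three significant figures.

0.847 m/s

Q = A₁V₁ = (6.62×0.79) × 0.74 = 3.870 m³/s
A₂ = 4.19 × 1.09 = 4.567 m²
V₂ = Q/A₂ = 3.870/4.567 = 0.8474 m/s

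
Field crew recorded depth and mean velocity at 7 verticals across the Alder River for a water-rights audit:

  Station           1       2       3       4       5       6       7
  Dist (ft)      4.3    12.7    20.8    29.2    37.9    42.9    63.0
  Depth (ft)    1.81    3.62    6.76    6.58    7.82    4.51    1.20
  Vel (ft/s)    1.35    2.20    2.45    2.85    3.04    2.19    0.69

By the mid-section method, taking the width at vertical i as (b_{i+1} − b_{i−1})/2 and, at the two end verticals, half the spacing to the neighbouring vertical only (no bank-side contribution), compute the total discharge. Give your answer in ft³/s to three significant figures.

w_1 = (12.7 − 4.3)/2 = 4.2 ft; q_1 = 1.35 × 1.81 × 4.2 = 10.26 ft³/s
w_2 = (20.8 − 4.3)/2 = 8.25 ft; q_2 = 2.20 × 3.62 × 8.25 = 65.70 ft³/s
w_3 = (29.2 − 12.7)/2 = 8.25 ft; q_3 = 2.45 × 6.76 × 8.25 = 136.6 ft³/s
w_4 = (37.9 − 20.8)/2 = 8.55 ft; q_4 = 2.85 × 6.58 × 8.55 = 160.3 ft³/s
w_5 = (42.9 − 29.2)/2 = 6.85 ft; q_5 = 3.04 × 7.82 × 6.85 = 162.8 ft³/s
w_6 = (63.0 − 37.9)/2 = 12.55 ft; q_6 = 2.19 × 4.51 × 12.55 = 124.0 ft³/s
w_7 = (63.0 − 42.9)/2 = 10.05 ft; q_7 = 0.69 × 1.20 × 10.05 = 8.321 ft³/s
Q = Σ qᵢ = 668.1 ft³/s

668 ft³/s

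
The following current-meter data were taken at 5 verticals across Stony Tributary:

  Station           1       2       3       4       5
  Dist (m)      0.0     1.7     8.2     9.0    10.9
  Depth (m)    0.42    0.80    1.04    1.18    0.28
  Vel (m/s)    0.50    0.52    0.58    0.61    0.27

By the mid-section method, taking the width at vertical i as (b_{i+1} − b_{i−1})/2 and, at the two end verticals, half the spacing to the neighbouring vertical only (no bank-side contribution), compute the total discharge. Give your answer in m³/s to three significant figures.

w_1 = (1.7 − 0.0)/2 = 0.85 m; q_1 = 0.50 × 0.42 × 0.85 = 0.1785 m³/s
w_2 = (8.2 − 0.0)/2 = 4.1 m; q_2 = 0.52 × 0.80 × 4.1 = 1.706 m³/s
w_3 = (9.0 − 1.7)/2 = 3.65 m; q_3 = 0.58 × 1.04 × 3.65 = 2.202 m³/s
w_4 = (10.9 − 8.2)/2 = 1.35 m; q_4 = 0.61 × 1.18 × 1.35 = 0.9717 m³/s
w_5 = (10.9 − 9.0)/2 = 0.95 m; q_5 = 0.27 × 0.28 × 0.95 = 0.07182 m³/s
Q = Σ qᵢ = 5.129 m³/s

5.13 m³/s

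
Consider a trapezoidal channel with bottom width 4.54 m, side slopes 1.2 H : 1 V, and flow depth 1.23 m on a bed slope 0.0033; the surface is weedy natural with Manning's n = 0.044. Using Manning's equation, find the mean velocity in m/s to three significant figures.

A = (b + z·y)·y = (4.54 + 1.2×1.23)×1.23 = 7.400 m²
P = b + 2y√(1+z²) = 4.54 + 2×1.23×√(1+1.2²) = 8.383 m
R = A/P = 7.400/8.383 = 0.8827 m
Q = (1/n)·A·R^(2/3)·S^(1/2) = (1/0.044) × 7.400 × 0.8827^(2/3) × 0.0033^(1/2) = 8.890 m³/s
V = Q/A = 8.890/7.400 = 1.201 m/s

1.20 m/s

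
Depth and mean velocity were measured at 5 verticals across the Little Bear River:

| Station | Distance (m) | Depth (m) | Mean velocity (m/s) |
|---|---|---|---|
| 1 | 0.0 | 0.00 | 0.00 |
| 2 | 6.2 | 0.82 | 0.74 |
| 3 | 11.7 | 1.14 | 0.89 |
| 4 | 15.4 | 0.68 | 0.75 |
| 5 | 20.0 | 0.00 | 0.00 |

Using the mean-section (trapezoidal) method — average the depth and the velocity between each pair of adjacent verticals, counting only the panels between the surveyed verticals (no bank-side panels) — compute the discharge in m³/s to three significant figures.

Panel 1-2: Δb = 6.2 m, d̄ = (0.00+0.82)/2 = 0.41, v̄ = (0.00+0.74)/2 = 0.37 → q = 6.2×0.41×0.37 = 0.9405 m³/s
Panel 2-3: Δb = 5.5 m, d̄ = (0.82+1.14)/2 = 0.98, v̄ = (0.74+0.89)/2 = 0.815 → q = 5.5×0.98×0.815 = 4.393 m³/s
Panel 3-4: Δb = 3.7 m, d̄ = (1.14+0.68)/2 = 0.91, v̄ = (0.89+0.75)/2 = 0.82 → q = 3.7×0.91×0.82 = 2.761 m³/s
Panel 4-5: Δb = 4.6 m, d̄ = (0.68+0.00)/2 = 0.34, v̄ = (0.75+0.00)/2 = 0.375 → q = 4.6×0.34×0.375 = 0.5865 m³/s
Q = Σ q = 8.681 m³/s

8.68 m³/s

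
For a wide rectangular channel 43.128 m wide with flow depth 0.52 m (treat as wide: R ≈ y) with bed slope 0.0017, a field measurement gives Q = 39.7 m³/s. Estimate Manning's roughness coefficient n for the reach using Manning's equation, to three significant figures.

A = b·y = 43.128 × 0.52 = 22.43 m²
Wide channel: R ≈ y = 0.52 m
n = (1/Q)·A·R^(2/3)·S^(1/2) = (1/39.7) × 22.43 × 0.6466 × 0.04123 = 0.01506

0.0151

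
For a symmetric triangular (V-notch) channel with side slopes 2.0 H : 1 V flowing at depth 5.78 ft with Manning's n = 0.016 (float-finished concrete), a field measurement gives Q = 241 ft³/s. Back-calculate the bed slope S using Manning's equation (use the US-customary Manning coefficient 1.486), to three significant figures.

A = z·y² = 2.0×5.78² = 66.82 ft²
P = 2y√(1+z²) = 2×5.78×√(1+2.0²) = 25.85 ft
R = A/P = 66.82/25.85 = 2.585 ft
S = (Q·n / (1.486·A·R^(2/3)))² = (241×0.016 / (1.486×66.82×1.883))² = 0.0004251

0.000425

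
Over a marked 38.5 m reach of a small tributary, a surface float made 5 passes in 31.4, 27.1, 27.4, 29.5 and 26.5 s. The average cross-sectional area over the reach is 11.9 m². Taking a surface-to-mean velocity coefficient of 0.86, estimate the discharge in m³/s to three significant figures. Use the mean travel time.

13.9 m³/s

t̄ = (31.4 + 27.1 + 27.4 + 29.5 + 26.5) / 5 = 28.38 s
v_surface = L / t̄ = 38.5 / 28.38 = 1.357 m/s
v_mean = 0.86 × 1.357 = 1.167 m/s
Q = A × v_mean = 11.9 × 1.167 = 13.88 m³/s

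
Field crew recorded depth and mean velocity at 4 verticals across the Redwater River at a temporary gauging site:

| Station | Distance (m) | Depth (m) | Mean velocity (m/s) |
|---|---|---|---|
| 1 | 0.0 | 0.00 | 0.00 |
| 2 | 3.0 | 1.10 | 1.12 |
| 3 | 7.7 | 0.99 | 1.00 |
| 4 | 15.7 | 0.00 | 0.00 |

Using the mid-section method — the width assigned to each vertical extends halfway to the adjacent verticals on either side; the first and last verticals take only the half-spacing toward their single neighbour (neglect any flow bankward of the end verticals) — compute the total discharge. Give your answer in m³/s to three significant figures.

w_2 = (7.7 − 0.0)/2 = 3.85 m; q_2 = 1.12 × 1.10 × 3.85 = 4.743 m³/s
w_3 = (15.7 − 3.0)/2 = 6.35 m; q_3 = 1.00 × 0.99 × 6.35 = 6.287 m³/s
Stations 1, 4 contribute zero (depth or velocity is 0).
Q = Σ qᵢ = 11.03 m³/s

11.0 m³/s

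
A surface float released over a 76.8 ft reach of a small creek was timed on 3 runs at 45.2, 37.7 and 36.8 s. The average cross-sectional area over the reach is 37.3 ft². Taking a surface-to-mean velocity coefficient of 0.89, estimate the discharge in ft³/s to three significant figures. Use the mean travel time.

63.9 ft³/s

t̄ = (45.2 + 37.7 + 36.8) / 3 = 39.9 s
v_surface = L / t̄ = 76.8 / 39.9 = 1.925 ft/s
v_mean = 0.89 × 1.925 = 1.713 ft/s
Q = A × v_mean = 37.3 × 1.713 = 63.90 ft³/s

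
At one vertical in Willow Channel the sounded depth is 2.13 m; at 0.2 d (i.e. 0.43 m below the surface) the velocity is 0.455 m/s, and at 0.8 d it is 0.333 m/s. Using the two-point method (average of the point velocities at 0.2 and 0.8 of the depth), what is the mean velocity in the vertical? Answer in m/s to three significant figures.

0.394 m/s

v̄ = (0.455 + 0.333) / 2 = 0.3940 m/s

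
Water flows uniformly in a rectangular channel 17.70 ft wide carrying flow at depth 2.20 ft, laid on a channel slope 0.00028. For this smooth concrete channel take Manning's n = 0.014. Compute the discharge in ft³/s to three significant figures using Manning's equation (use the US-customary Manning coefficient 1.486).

A = b·y = 17.70 × 2.20 = 38.94 ft²
P = b + 2y = 17.70 + 2×2.20 = 22.10 ft
R = A/P = 38.94/22.10 = 1.762 ft
Q = (1.486/n)·A·R^(2/3)·S^(1/2) = (1.486/0.014) × 38.94 × 1.762^(2/3) × 0.00028^(1/2) = 100.9 ft³/s

101 ft³/s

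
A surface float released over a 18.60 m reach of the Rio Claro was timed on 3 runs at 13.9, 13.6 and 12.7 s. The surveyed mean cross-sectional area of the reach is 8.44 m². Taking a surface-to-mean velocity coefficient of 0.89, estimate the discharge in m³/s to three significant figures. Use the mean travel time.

t̄ = (13.9 + 13.6 + 12.7) / 3 = 13.4 s
v_surface = L / t̄ = 18.60 / 13.4 = 1.388 m/s
v_mean = 0.89 × 1.388 = 1.235 m/s
Q = A × v_mean = 8.44 × 1.235 = 10.43 m³/s

10.4 m³/s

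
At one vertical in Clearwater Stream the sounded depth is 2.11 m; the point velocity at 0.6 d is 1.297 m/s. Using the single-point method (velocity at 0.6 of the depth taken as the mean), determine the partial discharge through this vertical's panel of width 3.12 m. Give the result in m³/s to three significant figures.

8.54 m³/s

v̄ = v₀.₆ = 1.297 m/s
q = v̄ × d × w = 1.297 × 2.11 × 3.12 = 8.538 m³/s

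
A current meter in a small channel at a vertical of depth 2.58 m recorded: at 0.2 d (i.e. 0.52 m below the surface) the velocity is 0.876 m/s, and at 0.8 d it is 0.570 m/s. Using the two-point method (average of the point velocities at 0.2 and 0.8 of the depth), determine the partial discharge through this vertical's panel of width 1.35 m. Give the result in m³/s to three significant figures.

v̄ = (0.876 + 0.570) / 2 = 0.7230 m/s
q = v̄ × d × w = 0.7230 × 2.58 × 1.35 = 2.518 m³/s

2.52 m³/s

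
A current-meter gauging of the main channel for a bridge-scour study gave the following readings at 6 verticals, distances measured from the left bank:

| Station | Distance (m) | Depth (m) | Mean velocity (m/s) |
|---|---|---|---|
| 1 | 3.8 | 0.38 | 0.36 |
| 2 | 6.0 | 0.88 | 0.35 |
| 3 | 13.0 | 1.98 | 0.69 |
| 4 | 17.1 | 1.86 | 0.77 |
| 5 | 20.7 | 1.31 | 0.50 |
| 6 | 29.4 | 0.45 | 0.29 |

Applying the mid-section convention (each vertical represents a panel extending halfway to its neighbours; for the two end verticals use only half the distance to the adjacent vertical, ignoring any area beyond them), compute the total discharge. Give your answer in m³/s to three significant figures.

w_1 = (6.0 − 3.8)/2 = 1.1 m; q_1 = 0.36 × 0.38 × 1.1 = 0.1505 m³/s
w_2 = (13.0 − 3.8)/2 = 4.6 m; q_2 = 0.35 × 0.88 × 4.6 = 1.417 m³/s
w_3 = (17.1 − 6.0)/2 = 5.55 m; q_3 = 0.69 × 1.98 × 5.55 = 7.582 m³/s
w_4 = (20.7 − 13.0)/2 = 3.85 m; q_4 = 0.77 × 1.86 × 3.85 = 5.514 m³/s
w_5 = (29.4 − 17.1)/2 = 6.15 m; q_5 = 0.50 × 1.31 × 6.15 = 4.028 m³/s
w_6 = (29.4 − 20.7)/2 = 4.35 m; q_6 = 0.29 × 0.45 × 4.35 = 0.5677 m³/s
Q = Σ qᵢ = 19.26 m³/s

19.3 m³/s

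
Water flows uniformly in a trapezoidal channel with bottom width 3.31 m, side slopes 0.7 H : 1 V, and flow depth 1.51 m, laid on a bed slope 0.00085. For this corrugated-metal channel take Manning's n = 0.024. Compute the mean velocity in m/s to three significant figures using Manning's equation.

A = (b + z·y)·y = (3.31 + 0.7×1.51)×1.51 = 6.594 m²
P = b + 2y√(1+z²) = 3.31 + 2×1.51×√(1+0.7²) = 6.996 m
R = A/P = 6.594/6.996 = 0.9425 m
Q = (1/n)·A·R^(2/3)·S^(1/2) = (1/0.024) × 6.594 × 0.9425^(2/3) × 0.00085^(1/2) = 7.700 m³/s
V = Q/A = 7.700/6.594 = 1.168 m/s

1.17 m/s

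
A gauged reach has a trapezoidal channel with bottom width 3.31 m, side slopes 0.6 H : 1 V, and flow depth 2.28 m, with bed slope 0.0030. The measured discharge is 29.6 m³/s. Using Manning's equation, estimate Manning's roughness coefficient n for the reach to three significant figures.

A = (b + z·y)·y = (3.31 + 0.6×2.28)×2.28 = 10.67 m²
P = b + 2y√(1+z²) = 3.31 + 2×2.28×√(1+0.6²) = 8.628 m
R = A/P = 10.67/8.628 = 1.236 m
n = (1/Q)·A·R^(2/3)·S^(1/2) = (1/29.6) × 10.67 × 1.152 × 0.05477 = 0.02273

0.0227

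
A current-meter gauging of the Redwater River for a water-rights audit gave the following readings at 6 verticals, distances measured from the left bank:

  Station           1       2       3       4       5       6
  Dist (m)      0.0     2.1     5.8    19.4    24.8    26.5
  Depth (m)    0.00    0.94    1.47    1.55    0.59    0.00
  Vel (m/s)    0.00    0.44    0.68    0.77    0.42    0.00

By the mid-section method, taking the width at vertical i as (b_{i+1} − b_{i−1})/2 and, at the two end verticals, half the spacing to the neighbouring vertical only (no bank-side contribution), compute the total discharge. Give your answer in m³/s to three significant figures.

w_2 = (5.8 − 0.0)/2 = 2.9 m; q_2 = 0.44 × 0.94 × 2.9 = 1.199 m³/s
w_3 = (19.4 − 2.1)/2 = 8.65 m; q_3 = 0.68 × 1.47 × 8.65 = 8.647 m³/s
w_4 = (24.8 − 5.8)/2 = 9.5 m; q_4 = 0.77 × 1.55 × 9.5 = 11.34 m³/s
w_5 = (26.5 − 19.4)/2 = 3.55 m; q_5 = 0.42 × 0.59 × 3.55 = 0.8797 m³/s
Stations 1, 6 contribute zero (depth or velocity is 0).
Q = Σ qᵢ = 22.06 m³/s

22.1 m³/s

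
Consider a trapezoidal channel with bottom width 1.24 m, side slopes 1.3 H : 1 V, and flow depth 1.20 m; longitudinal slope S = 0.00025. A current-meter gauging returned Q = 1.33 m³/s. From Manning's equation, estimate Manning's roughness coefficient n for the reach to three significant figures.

A = (b + z·y)·y = (1.24 + 1.3×1.20)×1.20 = 3.360 m²
P = b + 2y√(1+z²) = 1.24 + 2×1.20×√(1+1.3²) = 5.176 m
R = A/P = 3.360/5.176 = 0.6491 m
n = (1/Q)·A·R^(2/3)·S^(1/2) = (1/1.33) × 3.360 × 0.7497 × 0.01581 = 0.02995

0.0299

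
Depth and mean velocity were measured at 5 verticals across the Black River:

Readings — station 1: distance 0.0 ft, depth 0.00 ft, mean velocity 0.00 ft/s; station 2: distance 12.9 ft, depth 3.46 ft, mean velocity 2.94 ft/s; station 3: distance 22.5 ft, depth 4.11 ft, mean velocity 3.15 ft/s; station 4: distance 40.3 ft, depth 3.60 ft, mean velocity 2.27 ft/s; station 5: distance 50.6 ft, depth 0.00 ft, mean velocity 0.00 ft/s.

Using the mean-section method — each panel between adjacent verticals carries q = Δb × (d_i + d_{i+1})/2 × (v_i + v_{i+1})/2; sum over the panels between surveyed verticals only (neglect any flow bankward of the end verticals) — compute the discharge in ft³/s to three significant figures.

Panel 1-2: Δb = 12.9 ft, d̄ = (0.00+3.46)/2 = 1.73, v̄ = (0.00+2.94)/2 = 1.47 → q = 12.9×1.73×1.47 = 32.81 ft³/s
Panel 2-3: Δb = 9.6 ft, d̄ = (3.46+4.11)/2 = 3.785, v̄ = (2.94+3.15)/2 = 3.045 → q = 9.6×3.785×3.045 = 110.6 ft³/s
Panel 3-4: Δb = 17.8 ft, d̄ = (4.11+3.60)/2 = 3.855, v̄ = (3.15+2.27)/2 = 2.71 → q = 17.8×3.855×2.71 = 186.0 ft³/s
Panel 4-5: Δb = 10.3 ft, d̄ = (3.60+0.00)/2 = 1.8, v̄ = (2.27+0.00)/2 = 1.135 → q = 10.3×1.8×1.135 = 21.04 ft³/s
Q = Σ q = 350.4 ft³/s

350 ft³/s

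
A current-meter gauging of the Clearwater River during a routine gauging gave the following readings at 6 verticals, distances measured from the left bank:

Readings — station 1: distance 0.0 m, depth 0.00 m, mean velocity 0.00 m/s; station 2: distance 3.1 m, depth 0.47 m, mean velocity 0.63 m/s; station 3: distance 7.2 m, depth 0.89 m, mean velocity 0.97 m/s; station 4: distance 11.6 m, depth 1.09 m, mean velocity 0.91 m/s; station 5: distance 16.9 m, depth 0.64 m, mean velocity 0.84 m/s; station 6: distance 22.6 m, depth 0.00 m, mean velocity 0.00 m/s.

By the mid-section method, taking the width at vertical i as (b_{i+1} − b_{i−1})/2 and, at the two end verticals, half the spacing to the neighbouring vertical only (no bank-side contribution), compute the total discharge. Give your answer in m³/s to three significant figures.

w_2 = (7.2 − 0.0)/2 = 3.6 m; q_2 = 0.63 × 0.47 × 3.6 = 1.066 m³/s
w_3 = (11.6 − 3.1)/2 = 4.25 m; q_3 = 0.97 × 0.89 × 4.25 = 3.669 m³/s
w_4 = (16.9 − 7.2)/2 = 4.85 m; q_4 = 0.91 × 1.09 × 4.85 = 4.811 m³/s
w_5 = (22.6 − 11.6)/2 = 5.5 m; q_5 = 0.84 × 0.64 × 5.5 = 2.957 m³/s
Stations 1, 6 contribute zero (depth or velocity is 0).
Q = Σ qᵢ = 12.50 m³/s

12.5 m³/s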